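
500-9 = 491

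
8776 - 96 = 8680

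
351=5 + 346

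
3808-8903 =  - 5095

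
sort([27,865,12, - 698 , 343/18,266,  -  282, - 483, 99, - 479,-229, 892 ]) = [ - 698,  -  483, - 479, - 282,-229,12,343/18,27, 99, 266,865,892 ] 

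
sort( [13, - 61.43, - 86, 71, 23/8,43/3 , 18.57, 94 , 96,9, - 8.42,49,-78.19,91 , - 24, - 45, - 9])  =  [ - 86, - 78.19 , - 61.43 , - 45, - 24, - 9, - 8.42, 23/8,9,13, 43/3, 18.57, 49,71,91,94  ,  96]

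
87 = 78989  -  78902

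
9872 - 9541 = 331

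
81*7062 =572022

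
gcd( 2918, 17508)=2918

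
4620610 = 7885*586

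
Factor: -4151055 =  - 3^1 *5^1*31^1*79^1*113^1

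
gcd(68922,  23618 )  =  14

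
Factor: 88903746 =2^1*3^2 * 593^1  *  8329^1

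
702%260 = 182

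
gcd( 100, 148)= 4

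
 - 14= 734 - 748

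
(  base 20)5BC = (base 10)2232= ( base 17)7C5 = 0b100010111000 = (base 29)2is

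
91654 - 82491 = 9163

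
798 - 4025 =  - 3227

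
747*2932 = 2190204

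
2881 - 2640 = 241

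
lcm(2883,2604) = 80724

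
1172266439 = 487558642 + 684707797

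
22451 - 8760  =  13691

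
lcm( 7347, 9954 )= 308574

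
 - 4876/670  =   - 8+242/335 = - 7.28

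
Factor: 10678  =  2^1 *19^1*281^1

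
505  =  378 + 127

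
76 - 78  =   - 2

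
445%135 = 40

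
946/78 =473/39= 12.13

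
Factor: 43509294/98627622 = 7251549/16437937 = 3^1 *113^1*21391^1*16437937^( - 1)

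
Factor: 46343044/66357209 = 2^2 * 11^1*  29^1*2131^ ( - 1)* 31139^(-1 )*36319^1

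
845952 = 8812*96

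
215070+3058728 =3273798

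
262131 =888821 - 626690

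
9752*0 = 0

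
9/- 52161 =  - 1+ 17384/17387 = - 0.00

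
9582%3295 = 2992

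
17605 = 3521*5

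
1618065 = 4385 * 369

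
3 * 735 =2205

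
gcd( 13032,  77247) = 9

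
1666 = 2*833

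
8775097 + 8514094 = 17289191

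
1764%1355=409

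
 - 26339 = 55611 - 81950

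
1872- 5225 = -3353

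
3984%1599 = 786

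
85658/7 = 85658/7  =  12236.86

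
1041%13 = 1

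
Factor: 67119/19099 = 3^1 * 13^1*71^( - 1 ) * 269^( - 1 )*1721^1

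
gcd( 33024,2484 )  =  12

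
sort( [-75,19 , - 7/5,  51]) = [-75,-7/5, 19, 51]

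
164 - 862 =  - 698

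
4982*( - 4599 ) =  - 22912218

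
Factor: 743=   743^1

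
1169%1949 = 1169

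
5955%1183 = 40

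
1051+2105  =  3156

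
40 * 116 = 4640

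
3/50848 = 3/50848 = 0.00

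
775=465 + 310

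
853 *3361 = 2866933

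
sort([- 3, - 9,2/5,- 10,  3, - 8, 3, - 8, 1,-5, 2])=[-10, - 9, - 8 , - 8, - 5, - 3,2/5,1,2 , 3, 3]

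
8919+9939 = 18858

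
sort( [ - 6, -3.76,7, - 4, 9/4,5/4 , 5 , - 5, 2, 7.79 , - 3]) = [ - 6,-5 , - 4, - 3.76, - 3,5/4,  2 , 9/4, 5,7,7.79]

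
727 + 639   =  1366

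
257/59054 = 257/59054 = 0.00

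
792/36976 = 99/4622 = 0.02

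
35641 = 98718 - 63077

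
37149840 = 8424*4410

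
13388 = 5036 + 8352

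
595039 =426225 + 168814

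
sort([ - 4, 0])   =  [ - 4,0]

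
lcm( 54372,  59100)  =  1359300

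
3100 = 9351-6251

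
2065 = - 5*( - 413 )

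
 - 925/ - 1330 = 185/266 = 0.70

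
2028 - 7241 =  - 5213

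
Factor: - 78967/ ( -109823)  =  389/541=389^1*541^( - 1 ) 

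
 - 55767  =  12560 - 68327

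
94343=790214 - 695871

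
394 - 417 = - 23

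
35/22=35/22=1.59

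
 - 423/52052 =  - 1 + 51629/52052= - 0.01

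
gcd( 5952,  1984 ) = 1984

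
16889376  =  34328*492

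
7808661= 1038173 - -6770488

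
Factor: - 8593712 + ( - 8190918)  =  -16784630 = - 2^1*5^1 * 1678463^1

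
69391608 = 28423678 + 40967930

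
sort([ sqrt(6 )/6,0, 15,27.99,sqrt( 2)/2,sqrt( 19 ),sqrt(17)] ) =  [ 0,sqrt(6) /6, sqrt( 2 ) /2,sqrt( 17), sqrt(19 ), 15,27.99]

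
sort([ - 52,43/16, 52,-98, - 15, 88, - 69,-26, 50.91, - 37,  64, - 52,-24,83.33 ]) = [-98,- 69, - 52, - 52, - 37, - 26, - 24, - 15, 43/16,  50.91, 52, 64,83.33, 88]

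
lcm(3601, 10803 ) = 10803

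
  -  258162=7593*( - 34 )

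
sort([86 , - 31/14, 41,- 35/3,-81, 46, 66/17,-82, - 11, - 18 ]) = [ - 82,-81, - 18, - 35/3,- 11,- 31/14, 66/17 , 41,46, 86 ]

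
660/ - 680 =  - 1 +1/34 =- 0.97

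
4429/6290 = 4429/6290 = 0.70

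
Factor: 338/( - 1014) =-3^( - 1) = - 1/3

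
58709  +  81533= 140242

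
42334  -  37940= 4394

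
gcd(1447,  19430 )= 1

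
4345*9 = 39105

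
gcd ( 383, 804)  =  1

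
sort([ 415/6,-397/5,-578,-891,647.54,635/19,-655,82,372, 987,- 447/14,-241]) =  [-891, - 655 ,  -  578, - 241, - 397/5 , - 447/14,635/19, 415/6, 82, 372, 647.54,987]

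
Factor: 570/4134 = 5^1*13^( - 1 )*19^1*53^ ( - 1 ) = 95/689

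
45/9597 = 15/3199 = 0.00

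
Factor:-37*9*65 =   -  21645 = - 3^2*5^1*13^1 * 37^1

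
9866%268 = 218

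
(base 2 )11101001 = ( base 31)7G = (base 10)233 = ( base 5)1413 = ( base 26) 8P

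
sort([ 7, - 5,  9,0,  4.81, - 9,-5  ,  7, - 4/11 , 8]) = [ - 9,-5, - 5, - 4/11,0,4.81, 7 , 7, 8,9 ]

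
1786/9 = 198  +  4/9  =  198.44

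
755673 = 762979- 7306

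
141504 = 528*268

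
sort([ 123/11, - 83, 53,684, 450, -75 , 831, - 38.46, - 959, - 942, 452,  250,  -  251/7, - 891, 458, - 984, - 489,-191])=[ - 984, - 959,-942, - 891 , - 489,  -  191, - 83,- 75, - 38.46,-251/7, 123/11, 53, 250,450,  452, 458, 684,831 ]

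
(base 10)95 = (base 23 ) 43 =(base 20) 4F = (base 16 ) 5F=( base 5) 340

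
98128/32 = 6133/2 =3066.50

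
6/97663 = 6/97663 = 0.00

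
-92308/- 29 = 3183 + 1/29 = 3183.03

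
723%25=23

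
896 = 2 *448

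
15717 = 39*403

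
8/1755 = 8/1755 = 0.00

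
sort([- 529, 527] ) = [- 529 , 527] 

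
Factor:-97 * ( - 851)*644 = 53160268 = 2^2*7^1 * 23^2*37^1*97^1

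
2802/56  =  1401/28 = 50.04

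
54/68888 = 27/34444 = 0.00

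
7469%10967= 7469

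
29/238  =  29/238 = 0.12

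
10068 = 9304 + 764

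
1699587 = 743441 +956146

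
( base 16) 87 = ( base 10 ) 135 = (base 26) 55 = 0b10000111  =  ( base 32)47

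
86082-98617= - 12535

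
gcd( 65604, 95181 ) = 3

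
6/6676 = 3/3338 = 0.00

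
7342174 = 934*7861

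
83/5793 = 83/5793 = 0.01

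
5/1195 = 1/239 = 0.00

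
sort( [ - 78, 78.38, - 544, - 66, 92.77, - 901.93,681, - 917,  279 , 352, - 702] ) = [ - 917, - 901.93,-702, - 544, - 78,-66,78.38, 92.77,  279, 352, 681] 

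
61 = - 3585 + 3646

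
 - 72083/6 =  - 12014 + 1/6 = - 12013.83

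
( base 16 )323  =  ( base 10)803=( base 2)1100100011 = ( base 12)56B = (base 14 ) 415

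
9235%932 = 847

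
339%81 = 15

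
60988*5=304940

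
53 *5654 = 299662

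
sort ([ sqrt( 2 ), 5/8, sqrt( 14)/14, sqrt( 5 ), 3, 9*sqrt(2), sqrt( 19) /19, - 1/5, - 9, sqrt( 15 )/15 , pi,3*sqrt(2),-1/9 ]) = [ - 9,-1/5,-1/9,  sqrt( 19 )/19, sqrt(15)/15, sqrt(14) /14,5/8, sqrt(2), sqrt( 5) , 3,  pi , 3*sqrt(2 ), 9*sqrt(2 )]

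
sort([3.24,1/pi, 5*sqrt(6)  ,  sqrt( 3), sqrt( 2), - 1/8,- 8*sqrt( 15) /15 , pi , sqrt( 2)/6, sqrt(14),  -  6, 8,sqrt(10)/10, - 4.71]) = [ - 6, - 4.71, - 8*sqrt(15) /15, - 1/8, sqrt(2 ) /6,sqrt( 10 )/10,1/pi , sqrt(2), sqrt(3),pi,3.24,sqrt(14) , 8 , 5*sqrt(6) ]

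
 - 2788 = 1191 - 3979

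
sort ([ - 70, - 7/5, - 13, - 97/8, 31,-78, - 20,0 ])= [ - 78, - 70, - 20, - 13, - 97/8, - 7/5, 0,31]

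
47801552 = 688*69479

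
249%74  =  27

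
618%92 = 66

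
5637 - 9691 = -4054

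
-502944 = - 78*6448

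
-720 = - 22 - 698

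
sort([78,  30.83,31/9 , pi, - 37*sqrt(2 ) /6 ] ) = [-37*sqrt( 2) /6, pi, 31/9, 30.83,78 ] 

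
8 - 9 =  -1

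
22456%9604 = 3248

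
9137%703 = 701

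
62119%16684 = 12067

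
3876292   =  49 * 79108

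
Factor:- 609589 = - 609589^1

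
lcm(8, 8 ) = 8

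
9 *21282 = 191538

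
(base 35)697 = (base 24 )d7g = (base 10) 7672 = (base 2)1110111111000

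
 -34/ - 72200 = 17/36100 = 0.00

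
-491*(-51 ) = 25041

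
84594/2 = 42297 = 42297.00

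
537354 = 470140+67214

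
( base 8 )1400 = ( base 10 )768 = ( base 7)2145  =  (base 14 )3cc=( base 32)O0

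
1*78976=78976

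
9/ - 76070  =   - 1  +  76061/76070 = - 0.00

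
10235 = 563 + 9672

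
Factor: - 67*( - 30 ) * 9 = 18090 = 2^1*3^3*5^1 * 67^1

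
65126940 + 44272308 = 109399248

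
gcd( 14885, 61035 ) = 65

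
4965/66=75  +  5/22 = 75.23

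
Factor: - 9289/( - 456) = 2^( - 3)*3^( - 1 )*7^1*19^(  -  1)*1327^1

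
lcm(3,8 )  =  24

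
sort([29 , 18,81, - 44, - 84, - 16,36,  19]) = [ - 84,- 44,-16,  18,19, 29,36,81]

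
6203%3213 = 2990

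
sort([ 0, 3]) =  [ 0,3 ]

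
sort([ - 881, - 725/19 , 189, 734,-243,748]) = [ - 881,-243,  -  725/19, 189,  734, 748]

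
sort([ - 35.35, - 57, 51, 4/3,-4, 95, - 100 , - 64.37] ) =[ - 100, - 64.37, - 57, - 35.35, - 4, 4/3,51, 95 ] 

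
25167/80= 25167/80 =314.59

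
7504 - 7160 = 344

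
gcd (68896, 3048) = 8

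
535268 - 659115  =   - 123847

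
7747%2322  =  781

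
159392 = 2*79696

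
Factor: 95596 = 2^2 * 23899^1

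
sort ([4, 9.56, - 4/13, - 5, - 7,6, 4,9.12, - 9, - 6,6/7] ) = [ - 9, - 7, - 6,-5,-4/13, 6/7,4, 4,6,9.12,9.56] 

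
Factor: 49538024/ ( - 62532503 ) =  - 2^3*11^( - 1)*41^( -1)*  61^(-1 ) *2273^( - 1 )*6192253^1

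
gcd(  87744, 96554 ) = 2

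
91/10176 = 91/10176 = 0.01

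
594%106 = 64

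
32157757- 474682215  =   - 442524458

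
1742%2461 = 1742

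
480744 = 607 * 792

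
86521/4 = 21630 + 1/4 = 21630.25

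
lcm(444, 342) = 25308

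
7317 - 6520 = 797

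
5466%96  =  90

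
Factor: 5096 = 2^3*7^2*13^1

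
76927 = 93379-16452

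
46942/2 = 23471  =  23471.00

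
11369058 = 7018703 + 4350355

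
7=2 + 5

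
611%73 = 27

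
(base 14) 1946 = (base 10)4570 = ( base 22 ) 99G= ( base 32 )4EQ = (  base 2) 1000111011010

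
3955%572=523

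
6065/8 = 6065/8  =  758.12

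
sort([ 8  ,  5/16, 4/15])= [ 4/15,5/16,  8] 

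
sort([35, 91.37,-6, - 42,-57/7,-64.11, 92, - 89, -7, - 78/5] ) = [-89,- 64.11, - 42, - 78/5,  -  57/7,-7 , - 6,35 , 91.37, 92 ]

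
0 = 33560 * 0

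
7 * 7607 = 53249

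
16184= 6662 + 9522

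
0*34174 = 0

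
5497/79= 5497/79  =  69.58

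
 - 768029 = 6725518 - 7493547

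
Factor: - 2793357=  - 3^2*  7^1*101^1*439^1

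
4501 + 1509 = 6010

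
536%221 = 94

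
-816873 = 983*( - 831) 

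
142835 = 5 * 28567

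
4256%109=5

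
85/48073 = 85/48073 = 0.00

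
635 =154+481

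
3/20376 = 1/6792 = 0.00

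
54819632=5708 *9604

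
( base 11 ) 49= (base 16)35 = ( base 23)27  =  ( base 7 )104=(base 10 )53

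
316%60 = 16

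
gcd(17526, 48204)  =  6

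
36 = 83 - 47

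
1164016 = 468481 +695535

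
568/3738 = 284/1869=0.15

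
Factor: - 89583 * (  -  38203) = 3422339349 = 3^1*11^1*13^1*23^1* 151^1*2297^1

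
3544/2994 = 1+275/1497 = 1.18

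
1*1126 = 1126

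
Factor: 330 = 2^1*3^1*5^1 * 11^1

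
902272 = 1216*742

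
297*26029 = 7730613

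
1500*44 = 66000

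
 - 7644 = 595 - 8239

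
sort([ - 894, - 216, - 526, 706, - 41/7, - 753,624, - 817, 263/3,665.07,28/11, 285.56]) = [ - 894, - 817 , - 753, - 526, - 216, - 41/7, 28/11, 263/3,285.56,624,665.07,706]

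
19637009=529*37121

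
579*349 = 202071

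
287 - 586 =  - 299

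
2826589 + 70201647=73028236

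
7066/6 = 3533/3=   1177.67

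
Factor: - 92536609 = - 11^1*139^1 * 60521^1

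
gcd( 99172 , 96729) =1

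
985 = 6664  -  5679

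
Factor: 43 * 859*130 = 4801810 = 2^1 * 5^1  *  13^1 * 43^1 * 859^1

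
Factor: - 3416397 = -3^1*23^1*67^1*739^1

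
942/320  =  2 +151/160 = 2.94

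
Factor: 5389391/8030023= 7^1*17^1*31^(-1)*45289^1*259033^ (-1)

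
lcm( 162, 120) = 3240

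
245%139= 106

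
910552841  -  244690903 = 665861938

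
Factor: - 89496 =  - 2^3*3^2*11^1*113^1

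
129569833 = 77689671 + 51880162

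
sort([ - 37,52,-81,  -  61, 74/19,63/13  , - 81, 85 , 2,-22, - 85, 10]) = [ -85, - 81, - 81, - 61,-37, - 22,2, 74/19,63/13, 10 , 52, 85]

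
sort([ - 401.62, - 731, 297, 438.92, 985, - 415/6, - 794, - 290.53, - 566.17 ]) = [ - 794, - 731, - 566.17, - 401.62, - 290.53,-415/6, 297, 438.92, 985 ]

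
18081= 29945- 11864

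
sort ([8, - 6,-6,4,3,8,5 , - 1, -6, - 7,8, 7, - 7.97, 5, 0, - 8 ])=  [-8, -7.97,- 7, - 6,- 6, - 6, - 1,0, 3,4,  5,  5,  7,8,8,  8]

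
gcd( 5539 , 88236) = 1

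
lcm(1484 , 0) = 0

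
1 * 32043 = 32043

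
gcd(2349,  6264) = 783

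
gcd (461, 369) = 1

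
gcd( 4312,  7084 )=308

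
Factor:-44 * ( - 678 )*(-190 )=  -  2^4*3^1*5^1  *  11^1 * 19^1*113^1 = -  5668080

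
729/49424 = 729/49424=0.01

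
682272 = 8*85284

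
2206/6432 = 1103/3216 = 0.34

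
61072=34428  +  26644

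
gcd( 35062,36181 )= 373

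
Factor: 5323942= 2^1*13^1*97^1 * 2111^1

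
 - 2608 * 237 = -618096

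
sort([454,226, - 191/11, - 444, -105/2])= [ - 444, - 105/2 , - 191/11, 226,454 ]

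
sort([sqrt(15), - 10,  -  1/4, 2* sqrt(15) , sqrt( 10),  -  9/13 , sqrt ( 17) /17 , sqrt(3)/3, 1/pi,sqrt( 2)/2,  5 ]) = [-10, - 9/13,-1/4, sqrt( 17 )/17,1/pi, sqrt(3)/3, sqrt(2)/2,sqrt(10 ),sqrt( 15),5,  2*sqrt(15) ]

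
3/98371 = 3/98371 = 0.00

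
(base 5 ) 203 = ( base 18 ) 2H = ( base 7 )104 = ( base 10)53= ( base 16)35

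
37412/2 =18706 = 18706.00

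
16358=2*8179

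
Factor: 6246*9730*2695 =163784798100= 2^2*3^2*5^2*7^3*11^1*139^1 * 347^1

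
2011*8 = 16088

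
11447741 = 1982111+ 9465630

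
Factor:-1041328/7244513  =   - 2^4*37^1 * 1759^1*7244513^ (-1)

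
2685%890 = 15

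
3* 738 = 2214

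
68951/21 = 68951/21  =  3283.38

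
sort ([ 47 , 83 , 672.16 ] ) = [47,  83,672.16]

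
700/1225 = 4/7 = 0.57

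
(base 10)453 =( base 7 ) 1215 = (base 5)3303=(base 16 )1C5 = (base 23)jg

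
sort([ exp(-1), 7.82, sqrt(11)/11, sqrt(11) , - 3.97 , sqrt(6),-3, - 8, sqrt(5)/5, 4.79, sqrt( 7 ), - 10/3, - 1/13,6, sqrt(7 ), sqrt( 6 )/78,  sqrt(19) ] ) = [-8, - 3.97,-10/3, - 3,-1/13,sqrt(6)/78,sqrt( 11 ) /11 , exp( - 1),sqrt ( 5)/5,sqrt(6), sqrt( 7), sqrt(7),sqrt(11 ), sqrt(19), 4.79,6, 7.82]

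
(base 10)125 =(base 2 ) 1111101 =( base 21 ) 5k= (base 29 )49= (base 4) 1331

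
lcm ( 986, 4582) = 77894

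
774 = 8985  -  8211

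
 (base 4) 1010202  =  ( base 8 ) 10442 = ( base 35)3kb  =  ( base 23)86g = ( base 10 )4386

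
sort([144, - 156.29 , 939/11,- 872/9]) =[ - 156.29,-872/9,939/11, 144 ]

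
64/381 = 64/381 = 0.17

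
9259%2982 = 313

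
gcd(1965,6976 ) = 1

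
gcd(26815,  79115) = 5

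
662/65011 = 662/65011 = 0.01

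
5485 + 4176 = 9661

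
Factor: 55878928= 2^4*7^1*61^1*8179^1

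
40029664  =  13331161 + 26698503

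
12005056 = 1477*8128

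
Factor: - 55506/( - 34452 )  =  2^(  -  1) * 3^(-2 )*29^1 = 29/18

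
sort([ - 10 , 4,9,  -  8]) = [ - 10, - 8,  4, 9 ]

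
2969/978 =2969/978 = 3.04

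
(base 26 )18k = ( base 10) 904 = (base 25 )1b4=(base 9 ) 1214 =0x388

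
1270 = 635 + 635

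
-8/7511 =-8/7511 = - 0.00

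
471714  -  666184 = - 194470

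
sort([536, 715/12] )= [715/12, 536] 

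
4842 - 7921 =-3079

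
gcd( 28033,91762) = 97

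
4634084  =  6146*754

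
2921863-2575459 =346404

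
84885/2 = 42442 + 1/2 = 42442.50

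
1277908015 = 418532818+859375197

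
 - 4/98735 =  - 4/98735 = - 0.00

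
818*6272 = 5130496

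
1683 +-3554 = -1871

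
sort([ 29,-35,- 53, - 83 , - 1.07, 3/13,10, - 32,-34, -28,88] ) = [-83,-53, - 35,  -  34, - 32,  -  28,- 1.07, 3/13,10,29 , 88 ]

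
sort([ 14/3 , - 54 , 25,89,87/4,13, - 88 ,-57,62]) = [ - 88,- 57 , -54,14/3,13,87/4,25,62, 89 ] 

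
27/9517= 27/9517 = 0.00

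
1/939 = 1/939=   0.00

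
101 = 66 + 35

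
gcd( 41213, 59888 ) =1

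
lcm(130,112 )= 7280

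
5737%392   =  249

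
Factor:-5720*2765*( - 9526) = 150661310800 =2^4 * 5^2*7^1*11^2*13^1 * 79^1*433^1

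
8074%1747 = 1086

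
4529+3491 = 8020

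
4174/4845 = 4174/4845  =  0.86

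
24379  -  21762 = 2617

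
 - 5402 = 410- 5812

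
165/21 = 55/7=7.86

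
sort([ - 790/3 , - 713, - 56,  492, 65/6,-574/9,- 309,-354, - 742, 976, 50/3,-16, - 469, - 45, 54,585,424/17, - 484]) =[ - 742,-713,- 484, - 469, - 354, - 309, - 790/3, - 574/9, -56, - 45, - 16,65/6, 50/3 , 424/17, 54,492,585, 976 ]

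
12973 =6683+6290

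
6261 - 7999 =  - 1738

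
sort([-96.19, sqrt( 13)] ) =[ - 96.19,sqrt( 13 )] 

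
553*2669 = 1475957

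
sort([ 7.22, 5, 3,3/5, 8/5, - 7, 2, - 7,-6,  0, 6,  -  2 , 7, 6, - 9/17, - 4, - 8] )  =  [  -  8 ,-7 , - 7,  -  6, -4, - 2, - 9/17, 0, 3/5,8/5, 2, 3, 5,6,6,  7, 7.22 ] 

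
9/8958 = 3/2986 = 0.00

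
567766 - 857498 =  - 289732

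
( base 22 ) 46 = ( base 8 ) 136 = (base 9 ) 114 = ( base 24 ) 3m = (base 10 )94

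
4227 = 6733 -2506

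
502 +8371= 8873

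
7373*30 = 221190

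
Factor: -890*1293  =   - 1150770=- 2^1 * 3^1*5^1*89^1*431^1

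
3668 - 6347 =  - 2679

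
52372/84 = 13093/21 = 623.48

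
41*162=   6642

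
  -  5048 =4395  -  9443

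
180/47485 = 36/9497  =  0.00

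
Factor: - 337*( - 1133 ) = 381821 = 11^1*103^1*337^1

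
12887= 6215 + 6672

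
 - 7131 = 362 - 7493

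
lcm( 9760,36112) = 361120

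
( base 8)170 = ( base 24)50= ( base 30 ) 40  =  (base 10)120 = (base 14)88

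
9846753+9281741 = 19128494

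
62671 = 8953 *7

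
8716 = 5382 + 3334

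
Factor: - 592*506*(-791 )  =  236945632=2^5*7^1* 11^1*23^1 * 37^1*113^1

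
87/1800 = 29/600 = 0.05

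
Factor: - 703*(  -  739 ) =519517=19^1*37^1*739^1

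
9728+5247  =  14975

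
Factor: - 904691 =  - 61^1*14831^1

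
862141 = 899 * 959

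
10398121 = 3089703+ 7308418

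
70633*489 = 34539537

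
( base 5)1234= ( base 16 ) c2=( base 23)8a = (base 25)7J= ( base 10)194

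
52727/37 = 52727/37=1425.05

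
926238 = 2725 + 923513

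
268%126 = 16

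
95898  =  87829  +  8069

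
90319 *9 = 812871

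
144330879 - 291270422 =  - 146939543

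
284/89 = 3 + 17/89 = 3.19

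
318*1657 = 526926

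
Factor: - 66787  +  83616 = 16829^1 = 16829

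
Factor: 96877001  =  13^1*7452077^1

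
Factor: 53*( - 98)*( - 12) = 62328 = 2^3*3^1*7^2*53^1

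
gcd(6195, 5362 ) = 7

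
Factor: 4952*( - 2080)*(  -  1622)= 2^9*5^1 * 13^1*619^1*811^1 =16706859520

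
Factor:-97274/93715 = -2^1*5^(-1)*17^1 * 2861^1*18743^( - 1)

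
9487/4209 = 2 +1069/4209 = 2.25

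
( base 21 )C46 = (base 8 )12406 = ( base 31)5IJ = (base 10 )5382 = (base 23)a40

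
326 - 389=  -  63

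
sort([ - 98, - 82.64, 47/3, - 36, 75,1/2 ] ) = [ - 98, - 82.64, - 36, 1/2, 47/3,75 ] 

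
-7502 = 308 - 7810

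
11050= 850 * 13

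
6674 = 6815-141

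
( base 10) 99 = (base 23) 47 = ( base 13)78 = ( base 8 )143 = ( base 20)4j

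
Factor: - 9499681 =-859^1*11059^1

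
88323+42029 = 130352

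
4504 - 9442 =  - 4938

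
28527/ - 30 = - 951 + 1/10 = - 950.90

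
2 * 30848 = 61696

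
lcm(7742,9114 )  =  720006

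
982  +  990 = 1972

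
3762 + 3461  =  7223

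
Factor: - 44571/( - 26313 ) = 7^(- 2 )*83^1= 83/49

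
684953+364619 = 1049572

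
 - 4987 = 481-5468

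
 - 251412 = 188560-439972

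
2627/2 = 2627/2 = 1313.50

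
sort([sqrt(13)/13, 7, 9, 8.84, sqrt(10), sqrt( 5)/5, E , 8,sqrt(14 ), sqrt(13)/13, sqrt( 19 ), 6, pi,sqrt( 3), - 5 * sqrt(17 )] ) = [ - 5*sqrt( 17),sqrt( 13)/13,sqrt (13 )/13 , sqrt(5 )/5, sqrt( 3 ), E , pi, sqrt(10 ),sqrt( 14 ), sqrt(19), 6, 7, 8 , 8.84,9] 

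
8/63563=8/63563 = 0.00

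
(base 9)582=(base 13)2AB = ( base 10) 479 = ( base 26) IB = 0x1df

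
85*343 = 29155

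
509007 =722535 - 213528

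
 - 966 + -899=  - 1865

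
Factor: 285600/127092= 200/89 = 2^3*5^2*89^(-1 )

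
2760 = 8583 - 5823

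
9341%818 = 343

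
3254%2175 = 1079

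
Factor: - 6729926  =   - 2^1*7^1*17^1*28277^1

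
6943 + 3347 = 10290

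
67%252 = 67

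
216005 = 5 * 43201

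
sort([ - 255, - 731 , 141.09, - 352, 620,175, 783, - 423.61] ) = [ - 731, - 423.61, - 352 , - 255, 141.09, 175,620, 783]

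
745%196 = 157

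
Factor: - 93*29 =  - 2697 = - 3^1*29^1*31^1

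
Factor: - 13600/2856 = -100/21 = - 2^2*3^(- 1)*5^2*7^( - 1)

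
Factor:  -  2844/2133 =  -2^2 *3^ (-1) = -4/3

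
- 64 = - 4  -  60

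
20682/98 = 10341/49=211.04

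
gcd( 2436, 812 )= 812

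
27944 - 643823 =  - 615879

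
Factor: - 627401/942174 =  - 2^ ( - 1)*3^( - 2)*17^ ( - 1)*727^1*863^1*3079^( - 1) 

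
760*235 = 178600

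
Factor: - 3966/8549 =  - 2^1*3^1 * 83^( - 1)*103^( - 1 )*661^1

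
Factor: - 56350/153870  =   - 245/669 = - 3^( - 1 )*5^1*7^2*223^( - 1 ) 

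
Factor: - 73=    - 73^1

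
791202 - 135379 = 655823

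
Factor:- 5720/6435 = -2^3*3^(  -  2) = -8/9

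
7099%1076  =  643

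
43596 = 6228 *7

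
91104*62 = 5648448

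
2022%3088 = 2022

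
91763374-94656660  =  -2893286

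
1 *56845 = 56845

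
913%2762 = 913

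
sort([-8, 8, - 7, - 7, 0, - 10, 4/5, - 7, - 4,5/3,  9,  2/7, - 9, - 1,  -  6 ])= [ - 10, - 9, - 8,-7, - 7,-7, - 6, - 4, - 1, 0, 2/7, 4/5, 5/3,8 , 9 ] 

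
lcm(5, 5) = 5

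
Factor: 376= 2^3*47^1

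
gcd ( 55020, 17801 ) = 7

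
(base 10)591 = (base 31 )j2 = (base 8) 1117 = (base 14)303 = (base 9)726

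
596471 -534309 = 62162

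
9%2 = 1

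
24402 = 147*166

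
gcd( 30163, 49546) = 7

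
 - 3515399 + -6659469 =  - 10174868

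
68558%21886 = 2900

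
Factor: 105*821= 86205 = 3^1*5^1*7^1*821^1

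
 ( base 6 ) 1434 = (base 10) 382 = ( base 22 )h8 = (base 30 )CM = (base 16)17e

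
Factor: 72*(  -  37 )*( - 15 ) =2^3*3^3 * 5^1*37^1 = 39960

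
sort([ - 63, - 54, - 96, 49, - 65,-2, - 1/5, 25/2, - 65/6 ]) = [  -  96, - 65, - 63, - 54, - 65/6, -2, - 1/5, 25/2,  49]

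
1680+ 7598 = 9278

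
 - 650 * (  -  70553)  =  45859450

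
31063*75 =2329725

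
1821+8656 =10477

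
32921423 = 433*76031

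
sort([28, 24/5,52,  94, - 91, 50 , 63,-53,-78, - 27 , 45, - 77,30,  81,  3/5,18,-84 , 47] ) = [ - 91,  -  84, -78,-77, - 53, - 27, 3/5,24/5, 18, 28,30,45,  47, 50, 52,63 , 81,94] 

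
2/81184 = 1/40592 =0.00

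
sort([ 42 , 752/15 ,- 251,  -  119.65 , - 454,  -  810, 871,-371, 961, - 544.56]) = [ - 810, - 544.56,-454, - 371, - 251, -119.65, 42, 752/15,871, 961] 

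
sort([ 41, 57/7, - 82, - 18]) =[ - 82,-18,57/7, 41]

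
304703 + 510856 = 815559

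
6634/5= 6634/5 = 1326.80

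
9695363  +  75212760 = 84908123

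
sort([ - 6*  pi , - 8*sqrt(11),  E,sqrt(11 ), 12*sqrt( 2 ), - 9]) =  [-8*sqrt( 11),  -  6*pi, - 9, E,sqrt( 11 ), 12 * sqrt( 2 )] 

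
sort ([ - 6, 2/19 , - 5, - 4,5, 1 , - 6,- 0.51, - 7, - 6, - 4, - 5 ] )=[ - 7, - 6, - 6,  -  6, - 5, - 5, - 4,-4, - 0.51, 2/19,1,  5]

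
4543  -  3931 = 612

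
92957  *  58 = 5391506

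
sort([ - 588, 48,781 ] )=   [-588,48,  781 ]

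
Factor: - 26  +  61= 5^1*7^1 = 35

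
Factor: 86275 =5^2*7^1 *17^1 * 29^1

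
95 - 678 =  - 583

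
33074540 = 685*48284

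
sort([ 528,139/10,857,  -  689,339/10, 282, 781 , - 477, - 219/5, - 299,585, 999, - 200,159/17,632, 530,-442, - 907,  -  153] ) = [ - 907, - 689, - 477, - 442, -299, - 200 ,- 153, - 219/5, 159/17, 139/10,339/10,282,528,530, 585, 632,781,857,999]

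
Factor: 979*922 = 902638=   2^1*11^1*89^1*461^1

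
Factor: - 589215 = - 3^1*5^1 * 11^1*3571^1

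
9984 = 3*3328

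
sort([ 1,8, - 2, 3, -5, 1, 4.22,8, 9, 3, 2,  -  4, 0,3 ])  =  [ - 5, - 4,-2, 0, 1,1, 2,3, 3,3 , 4.22, 8, 8, 9 ] 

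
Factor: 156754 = 2^1* 13^1*6029^1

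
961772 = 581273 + 380499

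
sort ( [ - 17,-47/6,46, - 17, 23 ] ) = [ - 17, - 17, - 47/6,23,46] 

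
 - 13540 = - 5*2708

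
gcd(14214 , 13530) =6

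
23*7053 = 162219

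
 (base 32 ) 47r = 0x10fb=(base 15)144C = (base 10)4347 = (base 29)54Q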